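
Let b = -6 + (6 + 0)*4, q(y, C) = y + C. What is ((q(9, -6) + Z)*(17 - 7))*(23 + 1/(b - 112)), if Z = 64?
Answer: 723935/47 ≈ 15403.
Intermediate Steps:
q(y, C) = C + y
b = 18 (b = -6 + 6*4 = -6 + 24 = 18)
((q(9, -6) + Z)*(17 - 7))*(23 + 1/(b - 112)) = (((-6 + 9) + 64)*(17 - 7))*(23 + 1/(18 - 112)) = ((3 + 64)*10)*(23 + 1/(-94)) = (67*10)*(23 - 1/94) = 670*(2161/94) = 723935/47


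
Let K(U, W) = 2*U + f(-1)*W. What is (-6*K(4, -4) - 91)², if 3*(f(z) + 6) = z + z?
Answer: 89401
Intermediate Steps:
f(z) = -6 + 2*z/3 (f(z) = -6 + (z + z)/3 = -6 + (2*z)/3 = -6 + 2*z/3)
K(U, W) = 2*U - 20*W/3 (K(U, W) = 2*U + (-6 + (⅔)*(-1))*W = 2*U + (-6 - ⅔)*W = 2*U - 20*W/3)
(-6*K(4, -4) - 91)² = (-6*(2*4 - 20/3*(-4)) - 91)² = (-6*(8 + 80/3) - 91)² = (-6*104/3 - 91)² = (-208 - 91)² = (-299)² = 89401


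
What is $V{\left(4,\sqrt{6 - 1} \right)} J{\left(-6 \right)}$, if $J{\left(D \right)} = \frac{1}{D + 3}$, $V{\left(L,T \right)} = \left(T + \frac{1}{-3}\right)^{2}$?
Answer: $- \frac{46}{27} + \frac{2 \sqrt{5}}{9} \approx -1.2068$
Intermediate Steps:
$V{\left(L,T \right)} = \left(- \frac{1}{3} + T\right)^{2}$ ($V{\left(L,T \right)} = \left(T - \frac{1}{3}\right)^{2} = \left(- \frac{1}{3} + T\right)^{2}$)
$J{\left(D \right)} = \frac{1}{3 + D}$
$V{\left(4,\sqrt{6 - 1} \right)} J{\left(-6 \right)} = \frac{\frac{1}{9} \left(-1 + 3 \sqrt{6 - 1}\right)^{2}}{3 - 6} = \frac{\frac{1}{9} \left(-1 + 3 \sqrt{5}\right)^{2}}{-3} = \frac{\left(-1 + 3 \sqrt{5}\right)^{2}}{9} \left(- \frac{1}{3}\right) = - \frac{\left(-1 + 3 \sqrt{5}\right)^{2}}{27}$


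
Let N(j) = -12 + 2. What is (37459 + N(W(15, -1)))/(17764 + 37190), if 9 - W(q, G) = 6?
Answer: 4161/6106 ≈ 0.68146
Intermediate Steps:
W(q, G) = 3 (W(q, G) = 9 - 1*6 = 9 - 6 = 3)
N(j) = -10 (N(j) = -3*4 + 2 = -12 + 2 = -10)
(37459 + N(W(15, -1)))/(17764 + 37190) = (37459 - 10)/(17764 + 37190) = 37449/54954 = 37449*(1/54954) = 4161/6106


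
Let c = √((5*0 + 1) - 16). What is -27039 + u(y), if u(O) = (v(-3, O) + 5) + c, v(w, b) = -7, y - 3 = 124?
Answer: -27041 + I*√15 ≈ -27041.0 + 3.873*I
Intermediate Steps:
y = 127 (y = 3 + 124 = 127)
c = I*√15 (c = √((0 + 1) - 16) = √(1 - 16) = √(-15) = I*√15 ≈ 3.873*I)
u(O) = -2 + I*√15 (u(O) = (-7 + 5) + I*√15 = -2 + I*√15)
-27039 + u(y) = -27039 + (-2 + I*√15) = -27041 + I*√15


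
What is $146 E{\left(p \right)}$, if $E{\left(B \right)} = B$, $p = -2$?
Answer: $-292$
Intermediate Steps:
$146 E{\left(p \right)} = 146 \left(-2\right) = -292$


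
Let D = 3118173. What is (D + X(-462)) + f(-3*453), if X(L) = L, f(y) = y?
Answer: 3116352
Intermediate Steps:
(D + X(-462)) + f(-3*453) = (3118173 - 462) - 3*453 = 3117711 - 1359 = 3116352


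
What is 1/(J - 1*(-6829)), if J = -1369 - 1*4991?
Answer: 1/469 ≈ 0.0021322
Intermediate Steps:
J = -6360 (J = -1369 - 4991 = -6360)
1/(J - 1*(-6829)) = 1/(-6360 - 1*(-6829)) = 1/(-6360 + 6829) = 1/469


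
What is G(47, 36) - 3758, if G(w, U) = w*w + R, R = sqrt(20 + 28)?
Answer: -1549 + 4*sqrt(3) ≈ -1542.1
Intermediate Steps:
R = 4*sqrt(3) (R = sqrt(48) = 4*sqrt(3) ≈ 6.9282)
G(w, U) = w**2 + 4*sqrt(3) (G(w, U) = w*w + 4*sqrt(3) = w**2 + 4*sqrt(3))
G(47, 36) - 3758 = (47**2 + 4*sqrt(3)) - 3758 = (2209 + 4*sqrt(3)) - 3758 = -1549 + 4*sqrt(3)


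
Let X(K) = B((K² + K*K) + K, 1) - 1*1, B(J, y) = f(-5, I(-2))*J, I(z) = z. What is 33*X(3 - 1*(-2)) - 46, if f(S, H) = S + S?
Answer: -18229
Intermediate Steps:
f(S, H) = 2*S
B(J, y) = -10*J (B(J, y) = (2*(-5))*J = -10*J)
X(K) = -1 - 20*K² - 10*K (X(K) = -10*((K² + K*K) + K) - 1*1 = -10*((K² + K²) + K) - 1 = -10*(2*K² + K) - 1 = -10*(K + 2*K²) - 1 = (-20*K² - 10*K) - 1 = -1 - 20*K² - 10*K)
33*X(3 - 1*(-2)) - 46 = 33*(-1 - 10*(3 - 1*(-2))*(1 + 2*(3 - 1*(-2)))) - 46 = 33*(-1 - 10*(3 + 2)*(1 + 2*(3 + 2))) - 46 = 33*(-1 - 10*5*(1 + 2*5)) - 46 = 33*(-1 - 10*5*(1 + 10)) - 46 = 33*(-1 - 10*5*11) - 46 = 33*(-1 - 550) - 46 = 33*(-551) - 46 = -18183 - 46 = -18229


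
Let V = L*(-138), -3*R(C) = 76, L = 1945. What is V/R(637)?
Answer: 402615/38 ≈ 10595.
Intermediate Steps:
R(C) = -76/3 (R(C) = -⅓*76 = -76/3)
V = -268410 (V = 1945*(-138) = -268410)
V/R(637) = -268410/(-76/3) = -268410*(-3/76) = 402615/38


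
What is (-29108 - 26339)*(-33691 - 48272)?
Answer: 4544602461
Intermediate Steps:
(-29108 - 26339)*(-33691 - 48272) = -55447*(-81963) = 4544602461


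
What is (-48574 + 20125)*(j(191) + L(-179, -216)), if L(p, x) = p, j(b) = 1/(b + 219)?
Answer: 2087843661/410 ≈ 5.0923e+6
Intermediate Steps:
j(b) = 1/(219 + b)
(-48574 + 20125)*(j(191) + L(-179, -216)) = (-48574 + 20125)*(1/(219 + 191) - 179) = -28449*(1/410 - 179) = -28449*(-73389/410) = 2087843661/410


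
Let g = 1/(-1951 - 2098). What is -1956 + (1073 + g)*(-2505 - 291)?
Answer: -12155354340/4049 ≈ -3.0021e+6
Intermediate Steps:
g = -1/4049 (g = 1/(-4049) = -1/4049 ≈ -0.00024697)
-1956 + (1073 + g)*(-2505 - 291) = -1956 + (1073 - 1/4049)*(-2505 - 291) = -1956 + (4344576/4049)*(-2796) = -1956 - 12147434496/4049 = -12155354340/4049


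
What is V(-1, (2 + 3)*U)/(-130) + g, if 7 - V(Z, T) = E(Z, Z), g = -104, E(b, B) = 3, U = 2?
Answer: -6762/65 ≈ -104.03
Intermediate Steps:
V(Z, T) = 4 (V(Z, T) = 7 - 1*3 = 7 - 3 = 4)
V(-1, (2 + 3)*U)/(-130) + g = 4/(-130) - 104 = 4*(-1/130) - 104 = -2/65 - 104 = -6762/65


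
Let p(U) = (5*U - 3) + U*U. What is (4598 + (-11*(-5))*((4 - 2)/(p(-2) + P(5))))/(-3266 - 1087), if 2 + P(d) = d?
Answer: -13739/13059 ≈ -1.0521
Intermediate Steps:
P(d) = -2 + d
p(U) = -3 + U² + 5*U (p(U) = (-3 + 5*U) + U² = -3 + U² + 5*U)
(4598 + (-11*(-5))*((4 - 2)/(p(-2) + P(5))))/(-3266 - 1087) = (4598 + (-11*(-5))*((4 - 2)/((-3 + (-2)² + 5*(-2)) + (-2 + 5))))/(-3266 - 1087) = (4598 + 55*(2/((-3 + 4 - 10) + 3)))/(-4353) = (4598 + 55*(2/(-9 + 3)))*(-1/4353) = (4598 + 55*(2/(-6)))*(-1/4353) = (4598 + 55*(2*(-⅙)))*(-1/4353) = (4598 + 55*(-⅓))*(-1/4353) = (4598 - 55/3)*(-1/4353) = (13739/3)*(-1/4353) = -13739/13059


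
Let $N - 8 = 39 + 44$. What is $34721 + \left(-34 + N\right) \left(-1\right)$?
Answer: $34664$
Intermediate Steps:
$N = 91$ ($N = 8 + \left(39 + 44\right) = 8 + 83 = 91$)
$34721 + \left(-34 + N\right) \left(-1\right) = 34721 + \left(-34 + 91\right) \left(-1\right) = 34721 + 57 \left(-1\right) = 34721 - 57 = 34664$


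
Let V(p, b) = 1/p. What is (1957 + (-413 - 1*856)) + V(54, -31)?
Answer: 37153/54 ≈ 688.02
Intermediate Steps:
(1957 + (-413 - 1*856)) + V(54, -31) = (1957 + (-413 - 1*856)) + 1/54 = (1957 + (-413 - 856)) + 1/54 = (1957 - 1269) + 1/54 = 688 + 1/54 = 37153/54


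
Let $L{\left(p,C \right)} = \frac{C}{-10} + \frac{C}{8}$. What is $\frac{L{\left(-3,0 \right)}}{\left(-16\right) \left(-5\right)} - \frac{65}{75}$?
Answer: $- \frac{13}{15} \approx -0.86667$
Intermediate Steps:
$L{\left(p,C \right)} = \frac{C}{40}$ ($L{\left(p,C \right)} = C \left(- \frac{1}{10}\right) + C \frac{1}{8} = - \frac{C}{10} + \frac{C}{8} = \frac{C}{40}$)
$\frac{L{\left(-3,0 \right)}}{\left(-16\right) \left(-5\right)} - \frac{65}{75} = \frac{\frac{1}{40} \cdot 0}{\left(-16\right) \left(-5\right)} - \frac{65}{75} = \frac{0}{80} - \frac{13}{15} = 0 \cdot \frac{1}{80} - \frac{13}{15} = 0 - \frac{13}{15} = - \frac{13}{15}$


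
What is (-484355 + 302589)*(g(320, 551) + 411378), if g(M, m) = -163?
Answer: -74744905690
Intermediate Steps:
(-484355 + 302589)*(g(320, 551) + 411378) = (-484355 + 302589)*(-163 + 411378) = -181766*411215 = -74744905690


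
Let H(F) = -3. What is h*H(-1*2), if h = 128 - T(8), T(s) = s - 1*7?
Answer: -381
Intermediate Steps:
T(s) = -7 + s (T(s) = s - 7 = -7 + s)
h = 127 (h = 128 - (-7 + 8) = 128 - 1*1 = 128 - 1 = 127)
h*H(-1*2) = 127*(-3) = -381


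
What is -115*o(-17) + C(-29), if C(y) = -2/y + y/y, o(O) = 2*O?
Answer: 113421/29 ≈ 3911.1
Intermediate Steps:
C(y) = 1 - 2/y (C(y) = -2/y + 1 = 1 - 2/y)
-115*o(-17) + C(-29) = -230*(-17) + (-2 - 29)/(-29) = -115*(-34) - 1/29*(-31) = 3910 + 31/29 = 113421/29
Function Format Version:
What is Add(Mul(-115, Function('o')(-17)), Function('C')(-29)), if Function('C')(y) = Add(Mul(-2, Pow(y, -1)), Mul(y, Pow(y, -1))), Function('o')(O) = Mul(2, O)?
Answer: Rational(113421, 29) ≈ 3911.1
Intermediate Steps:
Function('C')(y) = Add(1, Mul(-2, Pow(y, -1))) (Function('C')(y) = Add(Mul(-2, Pow(y, -1)), 1) = Add(1, Mul(-2, Pow(y, -1))))
Add(Mul(-115, Function('o')(-17)), Function('C')(-29)) = Add(Mul(-115, Mul(2, -17)), Mul(Pow(-29, -1), Add(-2, -29))) = Add(Mul(-115, -34), Mul(Rational(-1, 29), -31)) = Add(3910, Rational(31, 29)) = Rational(113421, 29)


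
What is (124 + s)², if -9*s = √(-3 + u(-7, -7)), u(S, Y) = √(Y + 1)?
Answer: (1116 - √(-3 + I*√6))²/81 ≈ 15358.0 - 51.052*I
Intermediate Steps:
u(S, Y) = √(1 + Y)
s = -√(-3 + I*√6)/9 (s = -√(-3 + √(1 - 7))/9 = -√(-3 + √(-6))/9 = -√(-3 + I*√6)/9 ≈ -0.073408 - 0.20598*I)
(124 + s)² = (124 - √(-3 + I*√6)/9)²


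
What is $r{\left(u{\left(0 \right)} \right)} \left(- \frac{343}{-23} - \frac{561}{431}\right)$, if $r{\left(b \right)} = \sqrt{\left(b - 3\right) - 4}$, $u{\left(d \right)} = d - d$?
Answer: $\frac{134930 i \sqrt{7}}{9913} \approx 36.012 i$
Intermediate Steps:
$u{\left(d \right)} = 0$
$r{\left(b \right)} = \sqrt{-7 + b}$ ($r{\left(b \right)} = \sqrt{\left(-3 + b\right) - 4} = \sqrt{-7 + b}$)
$r{\left(u{\left(0 \right)} \right)} \left(- \frac{343}{-23} - \frac{561}{431}\right) = \sqrt{-7 + 0} \left(- \frac{343}{-23} - \frac{561}{431}\right) = \sqrt{-7} \left(\left(-343\right) \left(- \frac{1}{23}\right) - \frac{561}{431}\right) = i \sqrt{7} \left(\frac{343}{23} - \frac{561}{431}\right) = i \sqrt{7} \cdot \frac{134930}{9913} = \frac{134930 i \sqrt{7}}{9913}$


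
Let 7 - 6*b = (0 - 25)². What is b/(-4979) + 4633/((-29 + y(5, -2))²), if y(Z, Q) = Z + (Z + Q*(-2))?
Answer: 23090882/1120275 ≈ 20.612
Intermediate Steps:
y(Z, Q) = -2*Q + 2*Z (y(Z, Q) = Z + (Z - 2*Q) = -2*Q + 2*Z)
b = -103 (b = 7/6 - (0 - 25)²/6 = 7/6 - ⅙*(-25)² = 7/6 - ⅙*625 = 7/6 - 625/6 = -103)
b/(-4979) + 4633/((-29 + y(5, -2))²) = -103/(-4979) + 4633/((-29 + (-2*(-2) + 2*5))²) = -103*(-1/4979) + 4633/((-29 + (4 + 10))²) = 103/4979 + 4633/((-29 + 14)²) = 103/4979 + 4633/((-15)²) = 103/4979 + 4633/225 = 23090882/1120275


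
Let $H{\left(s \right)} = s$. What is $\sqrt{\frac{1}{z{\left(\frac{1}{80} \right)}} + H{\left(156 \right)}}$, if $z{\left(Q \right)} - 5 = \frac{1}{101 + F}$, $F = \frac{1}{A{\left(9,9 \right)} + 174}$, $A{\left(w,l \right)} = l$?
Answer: $\frac{2 \sqrt{334865227214}}{92603} \approx 12.498$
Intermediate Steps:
$F = \frac{1}{183}$ ($F = \frac{1}{9 + 174} = \frac{1}{183} \approx 0.0054645$)
$z{\left(Q \right)} = \frac{92603}{18484}$ ($z{\left(Q \right)} = 5 + \frac{1}{101 + \frac{1}{183}} = 5 + \frac{1}{\frac{18484}{183}} = 5 + \frac{183}{18484} = \frac{92603}{18484}$)
$\sqrt{\frac{1}{z{\left(\frac{1}{80} \right)}} + H{\left(156 \right)}} = \sqrt{\frac{1}{\frac{92603}{18484}} + 156} = \sqrt{\frac{18484}{92603} + 156} = \sqrt{\frac{14464552}{92603}} = \frac{2 \sqrt{334865227214}}{92603}$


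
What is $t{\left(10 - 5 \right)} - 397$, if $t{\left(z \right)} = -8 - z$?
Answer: $-410$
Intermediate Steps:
$t{\left(10 - 5 \right)} - 397 = \left(-8 - \left(10 - 5\right)\right) - 397 = \left(-8 - 5\right) - 397 = -13 - 397 = -410$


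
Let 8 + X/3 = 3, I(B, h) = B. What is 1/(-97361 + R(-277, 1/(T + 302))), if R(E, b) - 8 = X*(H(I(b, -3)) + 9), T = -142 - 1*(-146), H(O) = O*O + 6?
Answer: -31212/3045604541 ≈ -1.0248e-5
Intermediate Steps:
H(O) = 6 + O² (H(O) = O² + 6 = 6 + O²)
X = -15 (X = -24 + 3*3 = -24 + 9 = -15)
T = 4 (T = -142 + 146 = 4)
R(E, b) = -217 - 15*b² (R(E, b) = 8 - 15*((6 + b²) + 9) = 8 - 15*(15 + b²) = 8 + (-225 - 15*b²) = -217 - 15*b²)
1/(-97361 + R(-277, 1/(T + 302))) = 1/(-97361 + (-217 - 15/(4 + 302)²)) = 1/(-97361 + (-217 - 15*(1/306)²)) = 1/(-97361 + (-217 - 15*1/93636)) = 1/(-97361 + (-217 - 5/31212)) = 1/(-97361 - 6773009/31212) = 1/(-3045604541/31212) = -31212/3045604541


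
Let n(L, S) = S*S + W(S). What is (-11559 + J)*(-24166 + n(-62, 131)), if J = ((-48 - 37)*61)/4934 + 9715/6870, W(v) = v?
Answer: 134661060367232/1694829 ≈ 7.9454e+7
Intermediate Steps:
n(L, S) = S + S² (n(L, S) = S*S + S = S² + S = S + S²)
J = 615643/1694829 (J = -85*61*(1/4934) + 9715*(1/6870) = -5185*1/4934 + 1943/1374 = -5185/4934 + 1943/1374 = 615643/1694829 ≈ 0.36325)
(-11559 + J)*(-24166 + n(-62, 131)) = (-11559 + 615643/1694829)*(-24166 + 131*(1 + 131)) = -19589912768*(-24166 + 131*132)/1694829 = -19589912768*(-24166 + 17292)/1694829 = -19589912768/1694829*(-6874) = 134661060367232/1694829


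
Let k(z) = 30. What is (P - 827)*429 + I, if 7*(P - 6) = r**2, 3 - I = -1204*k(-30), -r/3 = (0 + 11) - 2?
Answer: -1899861/7 ≈ -2.7141e+5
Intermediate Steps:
r = -27 (r = -3*((0 + 11) - 2) = -3*(11 - 2) = -3*9 = -27)
I = 36123 (I = 3 - (-1204)*30 = 3 - 1*(-36120) = 3 + 36120 = 36123)
P = 771/7 (P = 6 + (1/7)*(-27)**2 = 6 + (1/7)*729 = 6 + 729/7 = 771/7 ≈ 110.14)
(P - 827)*429 + I = (771/7 - 827)*429 + 36123 = -5018/7*429 + 36123 = -2152722/7 + 36123 = -1899861/7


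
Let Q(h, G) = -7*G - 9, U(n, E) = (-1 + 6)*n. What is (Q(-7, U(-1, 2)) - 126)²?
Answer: 10000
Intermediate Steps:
U(n, E) = 5*n
Q(h, G) = -9 - 7*G
(Q(-7, U(-1, 2)) - 126)² = ((-9 - 35*(-1)) - 126)² = ((-9 - 7*(-5)) - 126)² = ((-9 + 35) - 126)² = (26 - 126)² = (-100)² = 10000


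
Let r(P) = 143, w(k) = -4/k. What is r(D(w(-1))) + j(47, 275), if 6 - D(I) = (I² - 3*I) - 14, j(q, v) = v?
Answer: 418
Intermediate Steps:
D(I) = 20 - I² + 3*I (D(I) = 6 - ((I² - 3*I) - 14) = 6 - (-14 + I² - 3*I) = 6 + (14 - I² + 3*I) = 20 - I² + 3*I)
r(D(w(-1))) + j(47, 275) = 143 + 275 = 418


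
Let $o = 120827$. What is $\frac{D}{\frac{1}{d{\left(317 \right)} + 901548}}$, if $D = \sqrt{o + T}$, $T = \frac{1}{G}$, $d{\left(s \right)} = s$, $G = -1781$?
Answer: $\frac{27957815 \sqrt{398812206}}{1781} \approx 3.1349 \cdot 10^{8}$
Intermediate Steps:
$T = - \frac{1}{1781}$ ($T = \frac{1}{-1781} = - \frac{1}{1781} \approx -0.00056148$)
$D = \frac{31 \sqrt{398812206}}{1781}$ ($D = \sqrt{120827 - \frac{1}{1781}} = \sqrt{\frac{215192886}{1781}} = \frac{31 \sqrt{398812206}}{1781} \approx 347.6$)
$\frac{D}{\frac{1}{d{\left(317 \right)} + 901548}} = \frac{\frac{31}{1781} \sqrt{398812206}}{\frac{1}{317 + 901548}} = \frac{\frac{31}{1781} \sqrt{398812206}}{\frac{1}{901865}} = \frac{31 \sqrt{398812206}}{1781} \frac{1}{\frac{1}{901865}} = \frac{31 \sqrt{398812206}}{1781} \cdot 901865 = \frac{27957815 \sqrt{398812206}}{1781}$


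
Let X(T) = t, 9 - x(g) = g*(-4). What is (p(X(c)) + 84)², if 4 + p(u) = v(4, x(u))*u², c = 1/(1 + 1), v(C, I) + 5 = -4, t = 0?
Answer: 6400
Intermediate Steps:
x(g) = 9 + 4*g (x(g) = 9 - g*(-4) = 9 - (-4)*g = 9 + 4*g)
v(C, I) = -9 (v(C, I) = -5 - 4 = -9)
c = ½ (c = 1/2 = ½ ≈ 0.50000)
X(T) = 0
p(u) = -4 - 9*u²
(p(X(c)) + 84)² = ((-4 - 9*0²) + 84)² = ((-4 - 9*0) + 84)² = ((-4 + 0) + 84)² = (-4 + 84)² = 80² = 6400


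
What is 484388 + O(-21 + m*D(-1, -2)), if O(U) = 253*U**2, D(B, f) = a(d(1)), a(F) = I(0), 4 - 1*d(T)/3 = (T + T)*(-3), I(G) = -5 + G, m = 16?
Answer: 3065241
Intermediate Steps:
d(T) = 12 + 18*T (d(T) = 12 - 3*(T + T)*(-3) = 12 - 3*2*T*(-3) = 12 - (-18)*T = 12 + 18*T)
a(F) = -5 (a(F) = -5 + 0 = -5)
D(B, f) = -5
484388 + O(-21 + m*D(-1, -2)) = 484388 + 253*(-21 + 16*(-5))**2 = 484388 + 253*(-21 - 80)**2 = 484388 + 253*(-101)**2 = 484388 + 253*10201 = 484388 + 2580853 = 3065241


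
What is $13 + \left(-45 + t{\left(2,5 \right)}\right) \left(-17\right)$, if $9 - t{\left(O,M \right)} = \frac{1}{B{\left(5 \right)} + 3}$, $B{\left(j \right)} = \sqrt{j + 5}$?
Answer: $574 + 17 \sqrt{10} \approx 627.76$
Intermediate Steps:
$B{\left(j \right)} = \sqrt{5 + j}$
$t{\left(O,M \right)} = 9 - \frac{1}{3 + \sqrt{10}}$ ($t{\left(O,M \right)} = 9 - \frac{1}{\sqrt{5 + 5} + 3} = 9 - \frac{1}{\sqrt{10} + 3} = 9 - \frac{1}{3 + \sqrt{10}}$)
$13 + \left(-45 + t{\left(2,5 \right)}\right) \left(-17\right) = 13 + \left(-45 + \left(12 - \sqrt{10}\right)\right) \left(-17\right) = 13 + \left(-33 - \sqrt{10}\right) \left(-17\right) = 13 + \left(561 + 17 \sqrt{10}\right) = 574 + 17 \sqrt{10}$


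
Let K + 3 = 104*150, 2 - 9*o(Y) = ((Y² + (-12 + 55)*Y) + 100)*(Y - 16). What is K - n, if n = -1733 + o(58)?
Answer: 406204/9 ≈ 45134.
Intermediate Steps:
o(Y) = 2/9 - (-16 + Y)*(100 + Y² + 43*Y)/9 (o(Y) = 2/9 - ((Y² + (-12 + 55)*Y) + 100)*(Y - 16)/9 = 2/9 - ((Y² + 43*Y) + 100)*(-16 + Y)/9 = 2/9 - (100 + Y² + 43*Y)*(-16 + Y)/9 = 2/9 - (-16 + Y)*(100 + Y² + 43*Y)/9)
K = 15597 (K = -3 + 104*150 = -3 + 15600 = 15597)
n = -265831/9 (n = -1733 + (178 - 3*58² - ⅑*58³ + (196/3)*58) = -1733 + (178 - 3*3364 - ⅑*195112 + 11368/3) = -1733 + (178 - 10092 - 195112/9 + 11368/3) = -1733 - 250234/9 = -265831/9 ≈ -29537.)
K - n = 15597 - 1*(-265831/9) = 15597 + 265831/9 = 406204/9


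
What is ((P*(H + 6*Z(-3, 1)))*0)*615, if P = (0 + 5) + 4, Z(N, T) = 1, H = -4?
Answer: 0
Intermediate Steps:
P = 9 (P = 5 + 4 = 9)
((P*(H + 6*Z(-3, 1)))*0)*615 = ((9*(-4 + 6*1))*0)*615 = ((9*(-4 + 6))*0)*615 = ((9*2)*0)*615 = (18*0)*615 = 0*615 = 0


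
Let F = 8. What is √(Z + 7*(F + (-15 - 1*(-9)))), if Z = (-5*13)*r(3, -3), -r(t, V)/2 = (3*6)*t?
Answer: √7034 ≈ 83.869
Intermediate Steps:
r(t, V) = -36*t (r(t, V) = -2*3*6*t = -36*t)
Z = 7020 (Z = (-5*13)*(-36*3) = -65*(-108) = 7020)
√(Z + 7*(F + (-15 - 1*(-9)))) = √(7020 + 7*(8 + (-15 - 1*(-9)))) = √(7020 + 7*(8 + (-15 + 9))) = √(7020 + 7*(8 - 6)) = √(7020 + 7*2) = √(7020 + 14) = √7034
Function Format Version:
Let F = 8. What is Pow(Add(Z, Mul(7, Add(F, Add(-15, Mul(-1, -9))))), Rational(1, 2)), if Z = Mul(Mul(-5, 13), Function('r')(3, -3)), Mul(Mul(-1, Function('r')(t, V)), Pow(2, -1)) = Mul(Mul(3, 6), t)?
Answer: Pow(7034, Rational(1, 2)) ≈ 83.869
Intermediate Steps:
Function('r')(t, V) = Mul(-36, t) (Function('r')(t, V) = Mul(-2, Mul(Mul(3, 6), t)) = Mul(-2, Mul(18, t)) = Mul(-36, t))
Z = 7020 (Z = Mul(Mul(-5, 13), Mul(-36, 3)) = Mul(-65, -108) = 7020)
Pow(Add(Z, Mul(7, Add(F, Add(-15, Mul(-1, -9))))), Rational(1, 2)) = Pow(Add(7020, Mul(7, Add(8, Add(-15, Mul(-1, -9))))), Rational(1, 2)) = Pow(Add(7020, Mul(7, Add(8, Add(-15, 9)))), Rational(1, 2)) = Pow(Add(7020, Mul(7, Add(8, -6))), Rational(1, 2)) = Pow(Add(7020, Mul(7, 2)), Rational(1, 2)) = Pow(Add(7020, 14), Rational(1, 2)) = Pow(7034, Rational(1, 2))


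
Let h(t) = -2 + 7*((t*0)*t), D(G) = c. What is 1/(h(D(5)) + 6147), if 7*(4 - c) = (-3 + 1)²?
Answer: 1/6145 ≈ 0.00016273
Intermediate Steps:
c = 24/7 (c = 4 - (-3 + 1)²/7 = 4 - ⅐*(-2)² = 4 - ⅐*4 = 4 - 4/7 = 24/7 ≈ 3.4286)
D(G) = 24/7
h(t) = -2 (h(t) = -2 + 7*(0*t) = -2 + 7*0 = -2 + 0 = -2)
1/(h(D(5)) + 6147) = 1/(-2 + 6147) = 1/6145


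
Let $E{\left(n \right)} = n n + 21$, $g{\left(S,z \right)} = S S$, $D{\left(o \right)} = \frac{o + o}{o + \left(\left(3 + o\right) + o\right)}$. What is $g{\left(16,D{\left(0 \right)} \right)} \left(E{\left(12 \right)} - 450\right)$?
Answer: $-72960$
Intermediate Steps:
$D{\left(o \right)} = \frac{2 o}{3 + 3 o}$ ($D{\left(o \right)} = \frac{2 o}{o + \left(3 + 2 o\right)} = \frac{2 o}{3 + 3 o}$)
$g{\left(S,z \right)} = S^{2}$
$E{\left(n \right)} = 21 + n^{2}$ ($E{\left(n \right)} = n^{2} + 21 = 21 + n^{2}$)
$g{\left(16,D{\left(0 \right)} \right)} \left(E{\left(12 \right)} - 450\right) = 16^{2} \left(\left(21 + 12^{2}\right) - 450\right) = 256 \left(\left(21 + 144\right) - 450\right) = 256 \left(165 - 450\right) = 256 \left(-285\right) = -72960$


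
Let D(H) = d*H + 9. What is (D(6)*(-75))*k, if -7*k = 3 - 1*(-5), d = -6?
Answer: -16200/7 ≈ -2314.3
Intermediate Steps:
D(H) = 9 - 6*H (D(H) = -6*H + 9 = 9 - 6*H)
k = -8/7 (k = -(3 - 1*(-5))/7 = -(3 + 5)/7 = -1/7*8 = -8/7 ≈ -1.1429)
(D(6)*(-75))*k = ((9 - 6*6)*(-75))*(-8/7) = ((9 - 36)*(-75))*(-8/7) = -27*(-75)*(-8/7) = 2025*(-8/7) = -16200/7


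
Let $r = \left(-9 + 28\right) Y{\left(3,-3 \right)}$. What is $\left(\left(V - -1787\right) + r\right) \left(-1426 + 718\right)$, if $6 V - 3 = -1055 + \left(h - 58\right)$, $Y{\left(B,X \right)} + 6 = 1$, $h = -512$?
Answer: $-1006540$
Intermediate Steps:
$Y{\left(B,X \right)} = -5$ ($Y{\left(B,X \right)} = -6 + 1 = -5$)
$r = -95$ ($r = \left(-9 + 28\right) \left(-5\right) = 19 \left(-5\right) = -95$)
$V = - \frac{811}{3}$ ($V = \frac{1}{2} + \frac{-1055 - 570}{6} = \frac{1}{2} + \frac{1}{6} \left(-1625\right) = \frac{1}{2} - \frac{1625}{6} = - \frac{811}{3} \approx -270.33$)
$\left(\left(V - -1787\right) + r\right) \left(-1426 + 718\right) = \left(\left(- \frac{811}{3} - -1787\right) - 95\right) \left(-1426 + 718\right) = \left(\left(- \frac{811}{3} + 1787\right) - 95\right) \left(-708\right) = \left(\frac{4550}{3} - 95\right) \left(-708\right) = \frac{4265}{3} \left(-708\right) = -1006540$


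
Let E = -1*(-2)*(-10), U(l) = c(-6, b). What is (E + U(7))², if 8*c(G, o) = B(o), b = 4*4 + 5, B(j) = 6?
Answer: 5929/16 ≈ 370.56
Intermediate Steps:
b = 21 (b = 16 + 5 = 21)
c(G, o) = ¾ (c(G, o) = (⅛)*6 = ¾)
U(l) = ¾
E = -20 (E = 2*(-10) = -20)
(E + U(7))² = (-20 + ¾)² = (-77/4)² = 5929/16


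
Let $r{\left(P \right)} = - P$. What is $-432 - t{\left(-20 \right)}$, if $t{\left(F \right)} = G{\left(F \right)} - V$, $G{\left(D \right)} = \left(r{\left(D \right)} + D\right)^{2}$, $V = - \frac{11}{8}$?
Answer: $- \frac{3467}{8} \approx -433.38$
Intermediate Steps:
$V = - \frac{11}{8}$ ($V = \left(-11\right) \frac{1}{8} = - \frac{11}{8} \approx -1.375$)
$G{\left(D \right)} = 0$ ($G{\left(D \right)} = \left(- D + D\right)^{2} = 0^{2} = 0$)
$t{\left(F \right)} = \frac{11}{8}$ ($t{\left(F \right)} = 0 - - \frac{11}{8} = 0 + \frac{11}{8} = \frac{11}{8}$)
$-432 - t{\left(-20 \right)} = -432 - \frac{11}{8} = - \frac{3467}{8}$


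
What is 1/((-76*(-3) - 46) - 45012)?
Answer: -1/44830 ≈ -2.2306e-5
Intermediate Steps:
1/((-76*(-3) - 46) - 45012) = 1/((228 - 46) - 45012) = 1/(182 - 45012) = 1/(-44830) = -1/44830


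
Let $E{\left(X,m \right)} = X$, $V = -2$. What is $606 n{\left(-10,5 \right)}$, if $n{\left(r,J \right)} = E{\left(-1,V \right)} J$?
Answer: $-3030$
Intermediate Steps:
$n{\left(r,J \right)} = - J$
$606 n{\left(-10,5 \right)} = 606 \left(\left(-1\right) 5\right) = 606 \left(-5\right) = -3030$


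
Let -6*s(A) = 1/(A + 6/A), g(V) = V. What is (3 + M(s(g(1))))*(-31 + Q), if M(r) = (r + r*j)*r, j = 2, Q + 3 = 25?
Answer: -5295/196 ≈ -27.015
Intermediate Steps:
Q = 22 (Q = -3 + 25 = 22)
s(A) = -1/(6*(A + 6/A))
M(r) = 3*r**2 (M(r) = (r + r*2)*r = (r + 2*r)*r = (3*r)*r = 3*r**2)
(3 + M(s(g(1))))*(-31 + Q) = (3 + 3*(-1*1/(36 + 6*1**2))**2)*(-31 + 22) = (3 + 3*(-1*1/(36 + 6*1))**2)*(-9) = (3 + 3*(-1*1/(36 + 6))**2)*(-9) = (3 + 3*(-1*1/42)**2)*(-9) = (3 + 3*(-1*1*1/42)**2)*(-9) = (3 + 3*(-1/42)**2)*(-9) = (3 + 3*(1/1764))*(-9) = (3 + 1/588)*(-9) = (1765/588)*(-9) = -5295/196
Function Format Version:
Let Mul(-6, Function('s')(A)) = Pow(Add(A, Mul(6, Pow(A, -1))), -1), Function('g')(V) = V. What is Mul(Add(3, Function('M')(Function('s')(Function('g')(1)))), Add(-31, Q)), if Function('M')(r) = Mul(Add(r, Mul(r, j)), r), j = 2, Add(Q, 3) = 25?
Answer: Rational(-5295, 196) ≈ -27.015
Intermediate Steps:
Q = 22 (Q = Add(-3, 25) = 22)
Function('s')(A) = Mul(Rational(-1, 6), Pow(Add(A, Mul(6, Pow(A, -1))), -1))
Function('M')(r) = Mul(3, Pow(r, 2)) (Function('M')(r) = Mul(Add(r, Mul(r, 2)), r) = Mul(Add(r, Mul(2, r)), r) = Mul(Mul(3, r), r) = Mul(3, Pow(r, 2)))
Mul(Add(3, Function('M')(Function('s')(Function('g')(1)))), Add(-31, Q)) = Mul(Add(3, Mul(3, Pow(Mul(-1, 1, Pow(Add(36, Mul(6, Pow(1, 2))), -1)), 2))), Add(-31, 22)) = Mul(Add(3, Mul(3, Pow(Mul(-1, 1, Pow(Add(36, Mul(6, 1)), -1)), 2))), -9) = Mul(Add(3, Mul(3, Pow(Mul(-1, 1, Pow(Add(36, 6), -1)), 2))), -9) = Mul(Add(3, Mul(3, Pow(Mul(-1, 1, Pow(42, -1)), 2))), -9) = Mul(Add(3, Mul(3, Pow(Mul(-1, 1, Rational(1, 42)), 2))), -9) = Mul(Add(3, Mul(3, Pow(Rational(-1, 42), 2))), -9) = Mul(Add(3, Mul(3, Rational(1, 1764))), -9) = Mul(Add(3, Rational(1, 588)), -9) = Mul(Rational(1765, 588), -9) = Rational(-5295, 196)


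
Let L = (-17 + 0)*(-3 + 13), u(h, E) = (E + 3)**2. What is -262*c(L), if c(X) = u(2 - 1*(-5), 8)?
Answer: -31702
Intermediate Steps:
u(h, E) = (3 + E)**2
L = -170 (L = -17*10 = -170)
c(X) = 121 (c(X) = (3 + 8)**2 = 11**2 = 121)
-262*c(L) = -262*121 = -31702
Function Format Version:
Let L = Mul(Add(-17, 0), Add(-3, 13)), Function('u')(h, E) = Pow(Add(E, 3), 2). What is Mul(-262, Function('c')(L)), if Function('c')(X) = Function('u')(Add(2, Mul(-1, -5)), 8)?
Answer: -31702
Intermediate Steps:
Function('u')(h, E) = Pow(Add(3, E), 2)
L = -170 (L = Mul(-17, 10) = -170)
Function('c')(X) = 121 (Function('c')(X) = Pow(Add(3, 8), 2) = Pow(11, 2) = 121)
Mul(-262, Function('c')(L)) = Mul(-262, 121) = -31702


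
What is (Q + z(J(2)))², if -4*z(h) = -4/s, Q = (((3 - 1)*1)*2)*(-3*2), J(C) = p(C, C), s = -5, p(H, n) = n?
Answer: 14641/25 ≈ 585.64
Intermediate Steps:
J(C) = C
Q = -24 (Q = ((2*1)*2)*(-6) = (2*2)*(-6) = 4*(-6) = -24)
z(h) = -⅕ (z(h) = -(-1)/(-5) = -(-1)*(-1)/5 = -¼*⅘ = -⅕)
(Q + z(J(2)))² = (-24 - ⅕)² = (-121/5)² = 14641/25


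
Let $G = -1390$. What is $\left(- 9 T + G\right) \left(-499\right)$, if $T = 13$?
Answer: $751993$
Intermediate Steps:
$\left(- 9 T + G\right) \left(-499\right) = \left(\left(-9\right) 13 - 1390\right) \left(-499\right) = \left(-117 - 1390\right) \left(-499\right) = \left(-1507\right) \left(-499\right) = 751993$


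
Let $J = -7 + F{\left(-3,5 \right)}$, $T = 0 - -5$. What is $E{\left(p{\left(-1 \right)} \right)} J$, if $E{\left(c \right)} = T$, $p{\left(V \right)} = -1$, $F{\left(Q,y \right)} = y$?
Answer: $-10$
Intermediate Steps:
$T = 5$ ($T = 0 + 5 = 5$)
$E{\left(c \right)} = 5$
$J = -2$ ($J = -7 + 5 = -2$)
$E{\left(p{\left(-1 \right)} \right)} J = 5 \left(-2\right) = -10$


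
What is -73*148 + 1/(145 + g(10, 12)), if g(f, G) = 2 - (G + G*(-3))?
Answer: -1847483/171 ≈ -10804.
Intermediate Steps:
g(f, G) = 2 + 2*G (g(f, G) = 2 - (G - 3*G) = 2 - (-2)*G = 2 + 2*G)
-73*148 + 1/(145 + g(10, 12)) = -73*148 + 1/(145 + (2 + 2*12)) = -10804 + 1/(145 + (2 + 24)) = -10804 + 1/(145 + 26) = -10804 + 1/171 = -1847483/171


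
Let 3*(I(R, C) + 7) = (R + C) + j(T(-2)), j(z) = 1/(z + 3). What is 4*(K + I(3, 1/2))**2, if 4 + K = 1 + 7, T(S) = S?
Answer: 9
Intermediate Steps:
j(z) = 1/(3 + z)
K = 4 (K = -4 + (1 + 7) = -4 + 8 = 4)
I(R, C) = -20/3 + C/3 + R/3 (I(R, C) = -7 + ((R + C) + 1/(3 - 2))/3 = -7 + ((C + R) + 1/1)/3 = -7 + ((C + R) + 1)/3 = -7 + (1 + C + R)/3 = -7 + (1/3 + C/3 + R/3) = -20/3 + C/3 + R/3)
4*(K + I(3, 1/2))**2 = 4*(4 + (-20/3 + (1/2)/3 + (1/3)*3))**2 = 4*(4 + (-20/3 + (1*(1/2))/3 + 1))**2 = 4*(4 + (-20/3 + (1/3)*(1/2) + 1))**2 = 4*(4 + (-20/3 + 1/6 + 1))**2 = 4*(4 - 11/2)**2 = 4*(-3/2)**2 = 4*(9/4) = 9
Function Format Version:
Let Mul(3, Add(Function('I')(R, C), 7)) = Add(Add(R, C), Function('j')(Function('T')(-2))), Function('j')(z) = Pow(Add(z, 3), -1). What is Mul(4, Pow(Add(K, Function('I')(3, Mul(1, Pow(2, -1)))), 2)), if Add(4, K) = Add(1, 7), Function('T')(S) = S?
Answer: 9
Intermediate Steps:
Function('j')(z) = Pow(Add(3, z), -1)
K = 4 (K = Add(-4, Add(1, 7)) = Add(-4, 8) = 4)
Function('I')(R, C) = Add(Rational(-20, 3), Mul(Rational(1, 3), C), Mul(Rational(1, 3), R)) (Function('I')(R, C) = Add(-7, Mul(Rational(1, 3), Add(Add(R, C), Pow(Add(3, -2), -1)))) = Add(-7, Mul(Rational(1, 3), Add(Add(C, R), Pow(1, -1)))) = Add(-7, Mul(Rational(1, 3), Add(Add(C, R), 1))) = Add(-7, Mul(Rational(1, 3), Add(1, C, R))) = Add(-7, Add(Rational(1, 3), Mul(Rational(1, 3), C), Mul(Rational(1, 3), R))) = Add(Rational(-20, 3), Mul(Rational(1, 3), C), Mul(Rational(1, 3), R)))
Mul(4, Pow(Add(K, Function('I')(3, Mul(1, Pow(2, -1)))), 2)) = Mul(4, Pow(Add(4, Add(Rational(-20, 3), Mul(Rational(1, 3), Mul(1, Pow(2, -1))), Mul(Rational(1, 3), 3))), 2)) = Mul(4, Pow(Add(4, Add(Rational(-20, 3), Mul(Rational(1, 3), Mul(1, Rational(1, 2))), 1)), 2)) = Mul(4, Pow(Add(4, Add(Rational(-20, 3), Mul(Rational(1, 3), Rational(1, 2)), 1)), 2)) = Mul(4, Pow(Add(4, Add(Rational(-20, 3), Rational(1, 6), 1)), 2)) = Mul(4, Pow(Add(4, Rational(-11, 2)), 2)) = Mul(4, Pow(Rational(-3, 2), 2)) = Mul(4, Rational(9, 4)) = 9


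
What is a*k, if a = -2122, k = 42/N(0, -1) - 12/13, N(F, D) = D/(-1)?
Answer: -1133148/13 ≈ -87165.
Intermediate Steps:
N(F, D) = -D (N(F, D) = D*(-1) = -D)
k = 534/13 (k = 42/((-1*(-1))) - 12/13 = 42/1 - 12*1/13 = 42*1 - 12/13 = 42 - 12/13 = 534/13 ≈ 41.077)
a*k = -2122*534/13 = -1133148/13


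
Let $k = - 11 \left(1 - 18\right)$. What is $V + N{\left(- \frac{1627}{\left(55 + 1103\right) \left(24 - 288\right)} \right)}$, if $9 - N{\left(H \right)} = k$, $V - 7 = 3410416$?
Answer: $3410245$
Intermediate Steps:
$V = 3410423$ ($V = 7 + 3410416 = 3410423$)
$k = 187$ ($k = \left(-11\right) \left(-17\right) = 187$)
$N{\left(H \right)} = -178$ ($N{\left(H \right)} = 9 - 187 = -178$)
$V + N{\left(- \frac{1627}{\left(55 + 1103\right) \left(24 - 288\right)} \right)} = 3410423 - 178 = 3410245$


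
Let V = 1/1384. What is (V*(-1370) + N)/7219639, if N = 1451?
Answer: 1003407/4995990188 ≈ 0.00020084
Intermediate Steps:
V = 1/1384 ≈ 0.00072254
(V*(-1370) + N)/7219639 = ((1/1384)*(-1370) + 1451)/7219639 = (-685/692 + 1451)*(1/7219639) = (1003407/692)*(1/7219639) = 1003407/4995990188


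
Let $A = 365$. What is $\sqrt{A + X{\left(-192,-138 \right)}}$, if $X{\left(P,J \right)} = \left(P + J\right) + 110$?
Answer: $\sqrt{145} \approx 12.042$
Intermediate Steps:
$X{\left(P,J \right)} = 110 + J + P$ ($X{\left(P,J \right)} = \left(J + P\right) + 110 = 110 + J + P$)
$\sqrt{A + X{\left(-192,-138 \right)}} = \sqrt{365 - 220} = \sqrt{145}$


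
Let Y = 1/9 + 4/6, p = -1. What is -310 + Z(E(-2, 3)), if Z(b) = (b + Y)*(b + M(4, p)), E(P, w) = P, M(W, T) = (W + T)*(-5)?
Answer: -2603/9 ≈ -289.22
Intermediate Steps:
M(W, T) = -5*T - 5*W (M(W, T) = (T + W)*(-5) = -5*T - 5*W)
Y = 7/9 (Y = 1*(1/9) + 4*(1/6) = 1/9 + 2/3 = 7/9 ≈ 0.77778)
Z(b) = (-15 + b)*(7/9 + b) (Z(b) = (b + 7/9)*(b + (-5*(-1) - 5*4)) = (7/9 + b)*(b + (5 - 20)) = (7/9 + b)*(b - 15) = (7/9 + b)*(-15 + b) = (-15 + b)*(7/9 + b))
-310 + Z(E(-2, 3)) = -310 + (-35/3 + (-2)**2 - 128/9*(-2)) = -310 + (-35/3 + 4 + 256/9) = -310 + 187/9 = -2603/9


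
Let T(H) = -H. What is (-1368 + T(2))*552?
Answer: -756240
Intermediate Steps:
(-1368 + T(2))*552 = (-1368 - 1*2)*552 = (-1368 - 2)*552 = -1370*552 = -756240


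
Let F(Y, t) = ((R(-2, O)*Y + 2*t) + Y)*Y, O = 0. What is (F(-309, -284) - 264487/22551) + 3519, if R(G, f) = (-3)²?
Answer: 25568983904/22551 ≈ 1.1338e+6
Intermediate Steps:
R(G, f) = 9
F(Y, t) = Y*(2*t + 10*Y) (F(Y, t) = ((9*Y + 2*t) + Y)*Y = ((2*t + 9*Y) + Y)*Y = (2*t + 10*Y)*Y = Y*(2*t + 10*Y))
(F(-309, -284) - 264487/22551) + 3519 = (2*(-309)*(-284 + 5*(-309)) - 264487/22551) + 3519 = (2*(-309)*(-284 - 1545) - 264487*1/22551) + 3519 = (2*(-309)*(-1829) - 264487/22551) + 3519 = (1130322 - 264487/22551) + 3519 = 25489626935/22551 + 3519 = 25568983904/22551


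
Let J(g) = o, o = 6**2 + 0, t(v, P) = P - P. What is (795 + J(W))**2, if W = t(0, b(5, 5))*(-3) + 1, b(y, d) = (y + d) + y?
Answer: 690561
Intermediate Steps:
b(y, d) = d + 2*y (b(y, d) = (d + y) + y = d + 2*y)
t(v, P) = 0
o = 36 (o = 36 + 0 = 36)
W = 1 (W = 0*(-3) + 1 = 0 + 1 = 1)
J(g) = 36
(795 + J(W))**2 = (795 + 36)**2 = 831**2 = 690561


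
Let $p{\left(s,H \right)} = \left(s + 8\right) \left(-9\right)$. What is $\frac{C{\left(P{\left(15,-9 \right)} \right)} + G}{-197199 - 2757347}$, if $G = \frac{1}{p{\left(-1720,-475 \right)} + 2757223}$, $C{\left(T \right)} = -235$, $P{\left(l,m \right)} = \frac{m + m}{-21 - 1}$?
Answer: $\frac{325784142}{4095932915263} \approx 7.9538 \cdot 10^{-5}$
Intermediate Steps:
$p{\left(s,H \right)} = -72 - 9 s$ ($p{\left(s,H \right)} = \left(8 + s\right) \left(-9\right) = -72 - 9 s$)
$P{\left(l,m \right)} = - \frac{m}{11}$ ($P{\left(l,m \right)} = \frac{2 m}{-22} = 2 m \left(- \frac{1}{22}\right) = - \frac{m}{11}$)
$G = \frac{1}{2772631}$ ($G = \frac{1}{\left(-72 - -15480\right) + 2757223} = \frac{1}{\left(-72 + 15480\right) + 2757223} = \frac{1}{15408 + 2757223} = \frac{1}{2772631} \approx 3.6067 \cdot 10^{-7}$)
$\frac{C{\left(P{\left(15,-9 \right)} \right)} + G}{-197199 - 2757347} = \frac{-235 + \frac{1}{2772631}}{-197199 - 2757347} = - \frac{651568284}{2772631 \left(-2954546\right)} = \left(- \frac{651568284}{2772631}\right) \left(- \frac{1}{2954546}\right) = \frac{325784142}{4095932915263}$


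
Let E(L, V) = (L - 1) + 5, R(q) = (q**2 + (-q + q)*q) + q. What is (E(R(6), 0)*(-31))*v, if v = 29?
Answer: -41354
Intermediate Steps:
R(q) = q + q**2 (R(q) = (q**2 + 0*q) + q = (q**2 + 0) + q = q**2 + q = q + q**2)
E(L, V) = 4 + L (E(L, V) = (-1 + L) + 5 = 4 + L)
(E(R(6), 0)*(-31))*v = ((4 + 6*(1 + 6))*(-31))*29 = ((4 + 6*7)*(-31))*29 = ((4 + 42)*(-31))*29 = (46*(-31))*29 = -1426*29 = -41354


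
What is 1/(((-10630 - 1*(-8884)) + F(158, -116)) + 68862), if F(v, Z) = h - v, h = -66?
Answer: 1/66892 ≈ 1.4949e-5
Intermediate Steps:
F(v, Z) = -66 - v
1/(((-10630 - 1*(-8884)) + F(158, -116)) + 68862) = 1/(((-10630 - 1*(-8884)) + (-66 - 1*158)) + 68862) = 1/(((-10630 + 8884) + (-66 - 158)) + 68862) = 1/((-1746 - 224) + 68862) = 1/(-1970 + 68862) = 1/66892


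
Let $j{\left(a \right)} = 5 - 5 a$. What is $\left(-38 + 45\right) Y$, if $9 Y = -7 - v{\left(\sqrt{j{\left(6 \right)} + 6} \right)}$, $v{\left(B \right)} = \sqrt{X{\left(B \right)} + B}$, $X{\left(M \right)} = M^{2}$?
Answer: $- \frac{49}{9} - \frac{7 \sqrt{-19 + i \sqrt{19}}}{9} \approx -5.8308 - 3.4122 i$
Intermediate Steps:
$v{\left(B \right)} = \sqrt{B + B^{2}}$ ($v{\left(B \right)} = \sqrt{B^{2} + B} = \sqrt{B + B^{2}}$)
$Y = - \frac{7}{9} - \frac{\sqrt[4]{19} \sqrt{i \left(1 + i \sqrt{19}\right)}}{9}$ ($Y = \frac{-7 - \sqrt{\sqrt{\left(5 - 30\right) + 6} \left(1 + \sqrt{\left(5 - 30\right) + 6}\right)}}{9} = \frac{-7 - \sqrt{\sqrt{-25 + 6} \left(1 + \sqrt{-25 + 6}\right)}}{9} = \frac{-7 - \sqrt{\sqrt{-19} \left(1 + \sqrt{-19}\right)}}{9} = \frac{-7 - \sqrt{i \sqrt{19} \left(1 + i \sqrt{19}\right)}}{9} = \frac{-7 - \sqrt[4]{19} \sqrt{i \left(1 + i \sqrt{19}\right)}}{9} = - \frac{7}{9} - \frac{\sqrt[4]{19} \sqrt{i \left(1 + i \sqrt{19}\right)}}{9} \approx -0.83298 - 0.48746 i$)
$\left(-38 + 45\right) Y = \left(-38 + 45\right) \left(- \frac{7}{9} - \frac{\sqrt{-19 + i \sqrt{19}}}{9}\right) = 7 \left(- \frac{7}{9} - \frac{\sqrt{-19 + i \sqrt{19}}}{9}\right) = - \frac{49}{9} - \frac{7 \sqrt{-19 + i \sqrt{19}}}{9}$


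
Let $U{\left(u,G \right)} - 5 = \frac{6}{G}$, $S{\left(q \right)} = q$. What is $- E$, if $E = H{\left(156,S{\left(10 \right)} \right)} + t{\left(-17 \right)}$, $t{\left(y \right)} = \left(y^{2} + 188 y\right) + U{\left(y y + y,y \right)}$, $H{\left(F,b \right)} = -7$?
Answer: $\frac{49459}{17} \approx 2909.4$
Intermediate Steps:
$U{\left(u,G \right)} = 5 + \frac{6}{G}$
$t{\left(y \right)} = 5 + y^{2} + \frac{6}{y} + 188 y$ ($t{\left(y \right)} = \left(y^{2} + 188 y\right) + \left(5 + \frac{6}{y}\right) = 5 + y^{2} + \frac{6}{y} + 188 y$)
$E = - \frac{49459}{17}$ ($E = -7 + \left(5 + \left(-17\right)^{2} + \frac{6}{-17} + 188 \left(-17\right)\right) = -7 + \left(5 + 289 + 6 \left(- \frac{1}{17}\right) - 3196\right) = -7 + \left(5 + 289 - \frac{6}{17} - 3196\right) = -7 - \frac{49340}{17} = - \frac{49459}{17} \approx -2909.4$)
$- E = \left(-1\right) \left(- \frac{49459}{17}\right) = \frac{49459}{17}$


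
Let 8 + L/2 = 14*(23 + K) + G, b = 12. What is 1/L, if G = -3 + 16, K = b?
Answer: 1/990 ≈ 0.0010101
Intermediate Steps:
K = 12
G = 13
L = 990 (L = -16 + 2*(14*(23 + 12) + 13) = -16 + 2*(14*35 + 13) = -16 + 2*(490 + 13) = -16 + 2*503 = -16 + 1006 = 990)
1/L = 1/990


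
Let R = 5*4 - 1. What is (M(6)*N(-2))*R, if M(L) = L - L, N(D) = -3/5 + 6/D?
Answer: 0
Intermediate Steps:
N(D) = -⅗ + 6/D (N(D) = -3*⅕ + 6/D = -⅗ + 6/D)
R = 19 (R = 20 - 1 = 19)
M(L) = 0
(M(6)*N(-2))*R = (0*(-⅗ + 6/(-2)))*19 = (0*(-⅗ + 6*(-½)))*19 = (0*(-⅗ - 3))*19 = (0*(-18/5))*19 = 0*19 = 0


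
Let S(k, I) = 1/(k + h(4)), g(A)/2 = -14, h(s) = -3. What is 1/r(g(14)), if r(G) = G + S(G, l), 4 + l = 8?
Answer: -31/869 ≈ -0.035673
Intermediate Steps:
l = 4 (l = -4 + 8 = 4)
g(A) = -28 (g(A) = 2*(-14) = -28)
S(k, I) = 1/(-3 + k) (S(k, I) = 1/(k - 3) = 1/(-3 + k))
r(G) = G + 1/(-3 + G)
1/r(g(14)) = 1/((1 - 28*(-3 - 28))/(-3 - 28)) = 1/((1 - 28*(-31))/(-31)) = 1/(-(1 + 868)/31) = 1/(-1/31*869) = 1/(-869/31) = -31/869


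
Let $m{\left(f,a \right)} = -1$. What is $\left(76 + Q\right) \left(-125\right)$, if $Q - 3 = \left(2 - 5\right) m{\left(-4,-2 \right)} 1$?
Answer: $-10250$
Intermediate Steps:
$Q = 6$ ($Q = 3 + \left(2 - 5\right) \left(-1\right) 1 = 3 + \left(-3\right) \left(-1\right) 1 = 3 + 3 \cdot 1 = 3 + 3 = 6$)
$\left(76 + Q\right) \left(-125\right) = \left(76 + 6\right) \left(-125\right) = 82 \left(-125\right) = -10250$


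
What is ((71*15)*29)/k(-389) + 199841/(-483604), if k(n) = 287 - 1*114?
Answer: 14901537047/83663492 ≈ 178.11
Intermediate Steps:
k(n) = 173 (k(n) = 287 - 114 = 173)
((71*15)*29)/k(-389) + 199841/(-483604) = ((71*15)*29)/173 + 199841/(-483604) = (1065*29)*(1/173) + 199841*(-1/483604) = 30885*(1/173) - 199841/483604 = 30885/173 - 199841/483604 = 14901537047/83663492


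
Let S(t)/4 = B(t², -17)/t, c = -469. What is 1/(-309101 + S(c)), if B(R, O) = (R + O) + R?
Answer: -469/146727989 ≈ -3.1964e-6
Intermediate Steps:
B(R, O) = O + 2*R (B(R, O) = (O + R) + R = O + 2*R)
S(t) = 4*(-17 + 2*t²)/t (S(t) = 4*((-17 + 2*t²)/t) = 4*(-17 + 2*t²)/t)
1/(-309101 + S(c)) = 1/(-309101 + (-68/(-469) + 8*(-469))) = 1/(-309101 + (-68*(-1/469) - 3752)) = 1/(-309101 + (68/469 - 3752)) = 1/(-309101 - 1759620/469) = 1/(-146727989/469) = -469/146727989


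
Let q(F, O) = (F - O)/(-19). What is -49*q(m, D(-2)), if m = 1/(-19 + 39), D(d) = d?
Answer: 2009/380 ≈ 5.2868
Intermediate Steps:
m = 1/20 ≈ 0.050000
q(F, O) = -F/19 + O/19 (q(F, O) = (F - O)*(-1/19) = -F/19 + O/19)
-49*q(m, D(-2)) = -49*(-1/19*1/20 + (1/19)*(-2)) = -49*(-1/380 - 2/19) = -49*(-41/380) = 2009/380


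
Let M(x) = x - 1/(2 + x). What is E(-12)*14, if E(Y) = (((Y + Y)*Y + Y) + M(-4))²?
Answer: 2079175/2 ≈ 1.0396e+6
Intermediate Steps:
E(Y) = (-7/2 + Y + 2*Y²)² (E(Y) = (((Y + Y)*Y + Y) + (-1 + (-4)² + 2*(-4))/(2 - 4))² = (((2*Y)*Y + Y) + (-1 + 16 - 8)/(-2))² = ((2*Y² + Y) - ½*7)² = ((Y + 2*Y²) - 7/2)² = (-7/2 + Y + 2*Y²)²)
E(-12)*14 = ((-7 + 2*(-12) + 4*(-12)²)²/4)*14 = ((-7 - 24 + 4*144)²/4)*14 = ((-7 - 24 + 576)²/4)*14 = ((¼)*545²)*14 = ((¼)*297025)*14 = (297025/4)*14 = 2079175/2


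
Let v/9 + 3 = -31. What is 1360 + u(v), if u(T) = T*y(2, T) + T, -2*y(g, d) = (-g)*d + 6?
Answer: 95608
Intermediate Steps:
v = -306 (v = -27 + 9*(-31) = -27 - 279 = -306)
y(g, d) = -3 + d*g/2 (y(g, d) = -((-g)*d + 6)/2 = -(-d*g + 6)/2 = -(6 - d*g)/2 = -3 + d*g/2)
u(T) = T + T*(-3 + T) (u(T) = T*(-3 + (½)*T*2) + T = T*(-3 + T) + T = T + T*(-3 + T))
1360 + u(v) = 1360 - 306*(-2 - 306) = 1360 - 306*(-308) = 1360 + 94248 = 95608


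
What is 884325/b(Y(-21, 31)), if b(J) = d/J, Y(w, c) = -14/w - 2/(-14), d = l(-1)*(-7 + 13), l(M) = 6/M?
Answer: -5011175/252 ≈ -19886.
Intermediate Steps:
d = -36 (d = (6/(-1))*(-7 + 13) = (6*(-1))*6 = -6*6 = -36)
Y(w, c) = ⅐ - 14/w (Y(w, c) = -14/w - 2*(-1/14) = -14/w + ⅐ = ⅐ - 14/w)
b(J) = -36/J
884325/b(Y(-21, 31)) = 884325/((-36*(-147/(-98 - 21)))) = 884325/((-36/((⅐)*(-1/21)*(-119)))) = 884325/((-36/17/21)) = 884325/((-36*21/17)) = 884325/(-756/17) = 884325*(-17/756) = -5011175/252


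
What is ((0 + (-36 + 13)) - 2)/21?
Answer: -25/21 ≈ -1.1905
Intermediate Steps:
((0 + (-36 + 13)) - 2)/21 = ((0 - 23) - 2)*(1/21) = (-23 - 2)*(1/21) = -25*1/21 = -25/21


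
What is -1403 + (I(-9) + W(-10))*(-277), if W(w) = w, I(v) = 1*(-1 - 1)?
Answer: 1921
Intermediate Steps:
I(v) = -2 (I(v) = 1*(-2) = -2)
-1403 + (I(-9) + W(-10))*(-277) = -1403 + (-2 - 10)*(-277) = -1403 - 12*(-277) = -1403 + 3324 = 1921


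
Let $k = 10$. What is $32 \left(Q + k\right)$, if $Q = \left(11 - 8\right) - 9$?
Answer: $128$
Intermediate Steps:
$Q = -6$ ($Q = 3 - 9 = -6$)
$32 \left(Q + k\right) = 32 \left(-6 + 10\right) = 32 \cdot 4 = 128$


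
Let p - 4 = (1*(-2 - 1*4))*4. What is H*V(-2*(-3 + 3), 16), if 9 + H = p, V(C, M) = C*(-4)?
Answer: 0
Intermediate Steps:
V(C, M) = -4*C
p = -20 (p = 4 + (1*(-2 - 1*4))*4 = 4 + (1*(-2 - 4))*4 = 4 + (1*(-6))*4 = 4 - 6*4 = 4 - 24 = -20)
H = -29 (H = -9 - 20 = -29)
H*V(-2*(-3 + 3), 16) = -(-116)*(-2*(-3 + 3)) = -(-116)*(-2*0) = -(-116)*0 = -29*0 = 0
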